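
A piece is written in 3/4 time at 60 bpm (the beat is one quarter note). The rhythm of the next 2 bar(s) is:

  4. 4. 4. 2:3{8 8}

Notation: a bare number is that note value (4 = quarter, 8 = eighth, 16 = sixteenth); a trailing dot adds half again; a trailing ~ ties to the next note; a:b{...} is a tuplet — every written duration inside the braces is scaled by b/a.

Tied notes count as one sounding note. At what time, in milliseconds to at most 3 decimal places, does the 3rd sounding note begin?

1. 0.0ms @ 0 + 1500.0ms (3/2)
2. 1500.0ms @ 3/2 + 1500.0ms (3/2)
3. 3000.0ms @ 3 + 1500.0ms (3/2)
4. 4500.0ms @ 9/2 + 750.0ms (3/4)
5. 5250.0ms @ 21/4 + 750.0ms (3/4)

note 3 onset = 3b = 3000.0ms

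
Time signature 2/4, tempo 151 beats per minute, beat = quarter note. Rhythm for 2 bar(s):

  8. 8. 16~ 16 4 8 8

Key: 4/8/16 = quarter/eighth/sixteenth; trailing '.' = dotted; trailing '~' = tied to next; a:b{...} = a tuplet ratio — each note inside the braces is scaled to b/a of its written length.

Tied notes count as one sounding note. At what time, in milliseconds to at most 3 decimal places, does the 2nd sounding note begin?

1. 0.0ms @ 0 + 298.013ms (3/4)
2. 298.013ms @ 3/4 + 298.013ms (3/4)
3. 596.026ms @ 3/2 + 198.675ms (1/2)
4. 794.702ms @ 2 + 397.351ms (1)
5. 1192.053ms @ 3 + 198.675ms (1/2)
6. 1390.728ms @ 7/2 + 198.675ms (1/2)

note 2 onset = 3/4b = 298.013ms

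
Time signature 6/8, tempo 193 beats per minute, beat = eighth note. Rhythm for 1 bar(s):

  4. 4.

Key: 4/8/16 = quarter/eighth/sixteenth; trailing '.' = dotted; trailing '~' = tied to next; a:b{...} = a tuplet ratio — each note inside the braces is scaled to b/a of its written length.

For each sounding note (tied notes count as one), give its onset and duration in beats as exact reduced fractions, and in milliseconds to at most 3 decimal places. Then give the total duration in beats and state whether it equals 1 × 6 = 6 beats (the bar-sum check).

1) 0.0ms=0b +932.642ms=3b
2) 932.642ms=3b +932.642ms=3b
Σ=6b of 6 (193bpm 6/8) — PASS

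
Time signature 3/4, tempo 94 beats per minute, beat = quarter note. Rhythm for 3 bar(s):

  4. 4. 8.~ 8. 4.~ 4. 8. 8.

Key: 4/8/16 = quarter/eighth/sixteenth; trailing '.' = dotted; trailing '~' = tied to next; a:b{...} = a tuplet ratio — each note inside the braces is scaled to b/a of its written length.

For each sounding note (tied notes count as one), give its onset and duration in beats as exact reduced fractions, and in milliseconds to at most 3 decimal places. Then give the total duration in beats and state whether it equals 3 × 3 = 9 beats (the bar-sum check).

1) 0.0ms=0b +957.447ms=3/2b
2) 957.447ms=3/2b +957.447ms=3/2b
3) 1914.894ms=3b +957.447ms=3/2b
4) 2872.34ms=9/2b +1914.894ms=3b
5) 4787.234ms=15/2b +478.723ms=3/4b
6) 5265.957ms=33/4b +478.723ms=3/4b
Σ=9b of 9 (94bpm 3/4) — PASS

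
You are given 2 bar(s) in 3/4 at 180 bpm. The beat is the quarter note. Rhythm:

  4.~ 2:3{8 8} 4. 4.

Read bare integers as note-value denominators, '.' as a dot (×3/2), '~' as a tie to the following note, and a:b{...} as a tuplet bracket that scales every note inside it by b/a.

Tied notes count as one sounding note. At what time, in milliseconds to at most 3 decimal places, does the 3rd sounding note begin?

note 3 onset = 3b = 1000.0ms

1. 0.0ms @ 0 + 750.0ms (9/4)
2. 750.0ms @ 9/4 + 250.0ms (3/4)
3. 1000.0ms @ 3 + 500.0ms (3/2)
4. 1500.0ms @ 9/2 + 500.0ms (3/2)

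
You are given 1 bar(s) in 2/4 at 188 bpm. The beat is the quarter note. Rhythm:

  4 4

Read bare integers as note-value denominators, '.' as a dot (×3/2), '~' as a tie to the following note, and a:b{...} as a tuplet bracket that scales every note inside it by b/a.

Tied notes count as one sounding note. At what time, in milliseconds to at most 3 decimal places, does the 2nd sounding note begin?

note 2 onset = 1b = 319.149ms

1. 0.0ms @ 0 + 319.149ms (1)
2. 319.149ms @ 1 + 319.149ms (1)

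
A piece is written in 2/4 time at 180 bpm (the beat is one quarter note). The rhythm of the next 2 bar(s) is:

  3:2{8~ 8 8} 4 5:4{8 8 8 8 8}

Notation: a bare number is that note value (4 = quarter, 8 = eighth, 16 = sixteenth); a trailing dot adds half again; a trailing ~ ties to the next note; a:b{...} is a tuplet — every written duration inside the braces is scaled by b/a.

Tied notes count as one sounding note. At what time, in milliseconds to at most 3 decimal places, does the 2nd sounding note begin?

note 2 onset = 2/3b = 222.222ms

1. 0.0ms @ 0 + 222.222ms (2/3)
2. 222.222ms @ 2/3 + 111.111ms (1/3)
3. 333.333ms @ 1 + 333.333ms (1)
4. 666.667ms @ 2 + 133.333ms (2/5)
5. 800.0ms @ 12/5 + 133.333ms (2/5)
6. 933.333ms @ 14/5 + 133.333ms (2/5)
7. 1066.667ms @ 16/5 + 133.333ms (2/5)
8. 1200.0ms @ 18/5 + 133.333ms (2/5)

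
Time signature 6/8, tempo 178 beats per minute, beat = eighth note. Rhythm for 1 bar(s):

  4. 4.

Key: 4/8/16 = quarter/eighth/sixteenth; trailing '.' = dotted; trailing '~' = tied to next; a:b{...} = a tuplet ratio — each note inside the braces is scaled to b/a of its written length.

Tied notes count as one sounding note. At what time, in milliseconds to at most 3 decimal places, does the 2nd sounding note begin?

note 2 onset = 3b = 1011.236ms

1. 0.0ms @ 0 + 1011.236ms (3)
2. 1011.236ms @ 3 + 1011.236ms (3)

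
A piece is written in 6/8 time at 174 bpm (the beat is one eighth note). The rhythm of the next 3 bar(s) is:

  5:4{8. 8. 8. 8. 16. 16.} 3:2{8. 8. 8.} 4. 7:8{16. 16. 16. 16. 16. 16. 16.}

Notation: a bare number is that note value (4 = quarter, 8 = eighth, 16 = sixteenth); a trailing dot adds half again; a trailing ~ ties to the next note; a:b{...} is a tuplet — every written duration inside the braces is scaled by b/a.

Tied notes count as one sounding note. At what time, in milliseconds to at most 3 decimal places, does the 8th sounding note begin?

1. 0.0ms @ 0 + 413.793ms (6/5)
2. 413.793ms @ 6/5 + 413.793ms (6/5)
3. 827.586ms @ 12/5 + 413.793ms (6/5)
4. 1241.379ms @ 18/5 + 413.793ms (6/5)
5. 1655.172ms @ 24/5 + 206.897ms (3/5)
6. 1862.069ms @ 27/5 + 206.897ms (3/5)
7. 2068.966ms @ 6 + 344.828ms (1)
8. 2413.793ms @ 7 + 344.828ms (1)
9. 2758.621ms @ 8 + 344.828ms (1)
10. 3103.448ms @ 9 + 1034.483ms (3)
11. 4137.931ms @ 12 + 295.567ms (6/7)
12. 4433.498ms @ 90/7 + 295.567ms (6/7)
13. 4729.064ms @ 96/7 + 295.567ms (6/7)
14. 5024.631ms @ 102/7 + 295.567ms (6/7)
15. 5320.197ms @ 108/7 + 295.567ms (6/7)
16. 5615.764ms @ 114/7 + 295.567ms (6/7)
17. 5911.33ms @ 120/7 + 295.567ms (6/7)

note 8 onset = 7b = 2413.793ms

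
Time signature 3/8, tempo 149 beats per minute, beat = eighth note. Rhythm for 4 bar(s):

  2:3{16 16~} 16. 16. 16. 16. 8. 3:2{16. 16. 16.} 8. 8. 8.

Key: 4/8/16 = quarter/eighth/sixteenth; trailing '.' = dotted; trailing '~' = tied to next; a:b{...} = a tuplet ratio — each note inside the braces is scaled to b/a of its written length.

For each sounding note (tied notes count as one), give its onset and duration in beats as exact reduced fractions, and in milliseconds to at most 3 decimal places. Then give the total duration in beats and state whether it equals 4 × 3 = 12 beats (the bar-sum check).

1) 0.0ms=0b +302.013ms=3/4b
2) 302.013ms=3/4b +604.027ms=3/2b
3) 906.04ms=9/4b +302.013ms=3/4b
4) 1208.054ms=3b +302.013ms=3/4b
5) 1510.067ms=15/4b +302.013ms=3/4b
6) 1812.081ms=9/2b +604.027ms=3/2b
7) 2416.107ms=6b +201.342ms=1/2b
8) 2617.45ms=13/2b +201.342ms=1/2b
9) 2818.792ms=7b +201.342ms=1/2b
10) 3020.134ms=15/2b +604.027ms=3/2b
11) 3624.161ms=9b +604.027ms=3/2b
12) 4228.188ms=21/2b +604.027ms=3/2b
Σ=12b of 12 (149bpm 3/8) — PASS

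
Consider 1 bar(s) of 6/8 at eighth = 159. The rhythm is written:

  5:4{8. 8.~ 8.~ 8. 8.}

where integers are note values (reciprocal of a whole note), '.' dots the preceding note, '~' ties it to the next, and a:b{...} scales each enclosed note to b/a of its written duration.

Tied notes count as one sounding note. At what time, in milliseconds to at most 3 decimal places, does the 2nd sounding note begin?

note 2 onset = 6/5b = 452.83ms

1. 0.0ms @ 0 + 452.83ms (6/5)
2. 452.83ms @ 6/5 + 1358.491ms (18/5)
3. 1811.321ms @ 24/5 + 452.83ms (6/5)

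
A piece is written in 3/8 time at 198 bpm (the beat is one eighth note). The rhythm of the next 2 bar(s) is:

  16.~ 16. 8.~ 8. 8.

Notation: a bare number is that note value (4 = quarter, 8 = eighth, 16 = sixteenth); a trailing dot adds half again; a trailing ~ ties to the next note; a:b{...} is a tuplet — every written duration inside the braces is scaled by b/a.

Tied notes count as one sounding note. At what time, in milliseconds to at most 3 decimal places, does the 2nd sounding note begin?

note 2 onset = 3/2b = 454.545ms

1. 0.0ms @ 0 + 454.545ms (3/2)
2. 454.545ms @ 3/2 + 909.091ms (3)
3. 1363.636ms @ 9/2 + 454.545ms (3/2)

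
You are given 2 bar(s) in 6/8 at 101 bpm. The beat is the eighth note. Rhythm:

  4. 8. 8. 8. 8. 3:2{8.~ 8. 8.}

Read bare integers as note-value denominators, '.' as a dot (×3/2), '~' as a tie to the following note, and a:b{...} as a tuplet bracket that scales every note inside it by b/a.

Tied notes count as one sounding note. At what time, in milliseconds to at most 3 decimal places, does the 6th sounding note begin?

note 6 onset = 9b = 5346.535ms

1. 0.0ms @ 0 + 1782.178ms (3)
2. 1782.178ms @ 3 + 891.089ms (3/2)
3. 2673.267ms @ 9/2 + 891.089ms (3/2)
4. 3564.356ms @ 6 + 891.089ms (3/2)
5. 4455.446ms @ 15/2 + 891.089ms (3/2)
6. 5346.535ms @ 9 + 1188.119ms (2)
7. 6534.653ms @ 11 + 594.059ms (1)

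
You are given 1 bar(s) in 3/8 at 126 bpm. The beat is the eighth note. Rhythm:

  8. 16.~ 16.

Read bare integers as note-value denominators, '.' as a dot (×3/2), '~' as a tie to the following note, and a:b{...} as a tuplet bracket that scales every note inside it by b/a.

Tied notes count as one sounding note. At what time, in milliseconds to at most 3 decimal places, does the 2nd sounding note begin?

note 2 onset = 3/2b = 714.286ms

1. 0.0ms @ 0 + 714.286ms (3/2)
2. 714.286ms @ 3/2 + 714.286ms (3/2)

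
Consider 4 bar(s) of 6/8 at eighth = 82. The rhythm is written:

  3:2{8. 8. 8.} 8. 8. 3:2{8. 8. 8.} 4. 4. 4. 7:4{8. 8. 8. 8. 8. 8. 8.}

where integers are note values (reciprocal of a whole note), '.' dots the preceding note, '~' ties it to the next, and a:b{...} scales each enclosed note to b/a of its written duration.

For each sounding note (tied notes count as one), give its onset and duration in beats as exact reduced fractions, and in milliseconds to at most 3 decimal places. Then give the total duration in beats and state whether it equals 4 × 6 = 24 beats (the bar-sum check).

1) 0.0ms=0b +731.707ms=1b
2) 731.707ms=1b +731.707ms=1b
3) 1463.415ms=2b +731.707ms=1b
4) 2195.122ms=3b +1097.561ms=3/2b
5) 3292.683ms=9/2b +1097.561ms=3/2b
6) 4390.244ms=6b +731.707ms=1b
7) 5121.951ms=7b +731.707ms=1b
8) 5853.659ms=8b +731.707ms=1b
9) 6585.366ms=9b +2195.122ms=3b
10) 8780.488ms=12b +2195.122ms=3b
11) 10975.61ms=15b +2195.122ms=3b
12) 13170.732ms=18b +627.178ms=6/7b
13) 13797.909ms=132/7b +627.178ms=6/7b
14) 14425.087ms=138/7b +627.178ms=6/7b
15) 15052.265ms=144/7b +627.178ms=6/7b
16) 15679.443ms=150/7b +627.178ms=6/7b
17) 16306.62ms=156/7b +627.178ms=6/7b
18) 16933.798ms=162/7b +627.178ms=6/7b
Σ=24b of 24 (82bpm 6/8) — PASS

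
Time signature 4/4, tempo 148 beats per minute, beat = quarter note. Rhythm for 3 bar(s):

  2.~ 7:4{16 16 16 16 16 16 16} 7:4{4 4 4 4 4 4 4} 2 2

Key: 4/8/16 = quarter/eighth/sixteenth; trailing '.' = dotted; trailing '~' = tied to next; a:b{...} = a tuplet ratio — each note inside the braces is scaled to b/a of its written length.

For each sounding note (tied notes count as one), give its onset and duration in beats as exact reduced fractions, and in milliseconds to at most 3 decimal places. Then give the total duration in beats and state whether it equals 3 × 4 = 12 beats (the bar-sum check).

1) 0.0ms=0b +1274.131ms=22/7b
2) 1274.131ms=22/7b +57.915ms=1/7b
3) 1332.046ms=23/7b +57.915ms=1/7b
4) 1389.961ms=24/7b +57.915ms=1/7b
5) 1447.876ms=25/7b +57.915ms=1/7b
6) 1505.792ms=26/7b +57.915ms=1/7b
7) 1563.707ms=27/7b +57.915ms=1/7b
8) 1621.622ms=4b +231.66ms=4/7b
9) 1853.282ms=32/7b +231.66ms=4/7b
10) 2084.942ms=36/7b +231.66ms=4/7b
11) 2316.602ms=40/7b +231.66ms=4/7b
12) 2548.263ms=44/7b +231.66ms=4/7b
13) 2779.923ms=48/7b +231.66ms=4/7b
14) 3011.583ms=52/7b +231.66ms=4/7b
15) 3243.243ms=8b +810.811ms=2b
16) 4054.054ms=10b +810.811ms=2b
Σ=12b of 12 (148bpm 4/4) — PASS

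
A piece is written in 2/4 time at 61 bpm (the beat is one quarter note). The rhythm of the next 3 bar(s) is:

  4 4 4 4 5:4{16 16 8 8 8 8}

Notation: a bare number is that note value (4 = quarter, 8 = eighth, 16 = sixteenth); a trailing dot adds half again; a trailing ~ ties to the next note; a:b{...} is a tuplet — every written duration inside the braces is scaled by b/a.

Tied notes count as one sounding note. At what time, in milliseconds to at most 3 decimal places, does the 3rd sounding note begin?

note 3 onset = 2b = 1967.213ms

1. 0.0ms @ 0 + 983.607ms (1)
2. 983.607ms @ 1 + 983.607ms (1)
3. 1967.213ms @ 2 + 983.607ms (1)
4. 2950.82ms @ 3 + 983.607ms (1)
5. 3934.426ms @ 4 + 196.721ms (1/5)
6. 4131.148ms @ 21/5 + 196.721ms (1/5)
7. 4327.869ms @ 22/5 + 393.443ms (2/5)
8. 4721.311ms @ 24/5 + 393.443ms (2/5)
9. 5114.754ms @ 26/5 + 393.443ms (2/5)
10. 5508.197ms @ 28/5 + 393.443ms (2/5)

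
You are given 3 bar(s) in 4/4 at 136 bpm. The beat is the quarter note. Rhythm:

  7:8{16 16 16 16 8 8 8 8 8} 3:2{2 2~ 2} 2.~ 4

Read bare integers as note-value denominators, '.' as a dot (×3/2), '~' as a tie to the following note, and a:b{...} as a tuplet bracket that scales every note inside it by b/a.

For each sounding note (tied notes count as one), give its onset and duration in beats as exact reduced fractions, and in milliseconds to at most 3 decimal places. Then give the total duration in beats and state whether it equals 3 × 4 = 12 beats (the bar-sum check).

1) 0.0ms=0b +126.05ms=2/7b
2) 126.05ms=2/7b +126.05ms=2/7b
3) 252.101ms=4/7b +126.05ms=2/7b
4) 378.151ms=6/7b +126.05ms=2/7b
5) 504.202ms=8/7b +252.101ms=4/7b
6) 756.303ms=12/7b +252.101ms=4/7b
7) 1008.403ms=16/7b +252.101ms=4/7b
8) 1260.504ms=20/7b +252.101ms=4/7b
9) 1512.605ms=24/7b +252.101ms=4/7b
10) 1764.706ms=4b +588.235ms=4/3b
11) 2352.941ms=16/3b +1176.471ms=8/3b
12) 3529.412ms=8b +1764.706ms=4b
Σ=12b of 12 (136bpm 4/4) — PASS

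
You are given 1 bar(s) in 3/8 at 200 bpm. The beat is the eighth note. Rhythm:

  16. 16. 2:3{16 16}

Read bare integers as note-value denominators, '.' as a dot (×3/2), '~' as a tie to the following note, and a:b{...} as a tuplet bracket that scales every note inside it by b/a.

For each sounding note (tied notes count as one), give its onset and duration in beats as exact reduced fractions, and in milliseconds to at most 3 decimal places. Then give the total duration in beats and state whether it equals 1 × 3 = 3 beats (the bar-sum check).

1) 0.0ms=0b +225.0ms=3/4b
2) 225.0ms=3/4b +225.0ms=3/4b
3) 450.0ms=3/2b +225.0ms=3/4b
4) 675.0ms=9/4b +225.0ms=3/4b
Σ=3b of 3 (200bpm 3/8) — PASS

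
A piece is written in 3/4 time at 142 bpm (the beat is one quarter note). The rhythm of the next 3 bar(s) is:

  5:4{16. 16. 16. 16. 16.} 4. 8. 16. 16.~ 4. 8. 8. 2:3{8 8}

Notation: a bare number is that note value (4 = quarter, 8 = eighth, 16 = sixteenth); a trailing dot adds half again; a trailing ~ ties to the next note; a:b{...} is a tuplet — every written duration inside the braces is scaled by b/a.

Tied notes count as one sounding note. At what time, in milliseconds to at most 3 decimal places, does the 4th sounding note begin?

note 4 onset = 9/10b = 380.282ms

1. 0.0ms @ 0 + 126.761ms (3/10)
2. 126.761ms @ 3/10 + 126.761ms (3/10)
3. 253.521ms @ 3/5 + 126.761ms (3/10)
4. 380.282ms @ 9/10 + 126.761ms (3/10)
5. 507.042ms @ 6/5 + 126.761ms (3/10)
6. 633.803ms @ 3/2 + 633.803ms (3/2)
7. 1267.606ms @ 3 + 316.901ms (3/4)
8. 1584.507ms @ 15/4 + 158.451ms (3/8)
9. 1742.958ms @ 33/8 + 792.254ms (15/8)
10. 2535.211ms @ 6 + 316.901ms (3/4)
11. 2852.113ms @ 27/4 + 316.901ms (3/4)
12. 3169.014ms @ 15/2 + 316.901ms (3/4)
13. 3485.915ms @ 33/4 + 316.901ms (3/4)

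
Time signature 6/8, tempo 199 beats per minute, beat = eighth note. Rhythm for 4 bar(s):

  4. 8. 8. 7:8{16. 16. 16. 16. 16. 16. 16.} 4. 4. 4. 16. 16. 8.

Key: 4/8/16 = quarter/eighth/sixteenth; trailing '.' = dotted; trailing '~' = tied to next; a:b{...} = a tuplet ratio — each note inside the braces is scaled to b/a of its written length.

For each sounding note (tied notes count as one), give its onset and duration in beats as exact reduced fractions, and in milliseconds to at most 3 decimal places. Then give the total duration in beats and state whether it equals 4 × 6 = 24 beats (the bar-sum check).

1) 0.0ms=0b +904.523ms=3b
2) 904.523ms=3b +452.261ms=3/2b
3) 1356.784ms=9/2b +452.261ms=3/2b
4) 1809.045ms=6b +258.435ms=6/7b
5) 2067.48ms=48/7b +258.435ms=6/7b
6) 2325.915ms=54/7b +258.435ms=6/7b
7) 2584.35ms=60/7b +258.435ms=6/7b
8) 2842.785ms=66/7b +258.435ms=6/7b
9) 3101.22ms=72/7b +258.435ms=6/7b
10) 3359.655ms=78/7b +258.435ms=6/7b
11) 3618.09ms=12b +904.523ms=3b
12) 4522.613ms=15b +904.523ms=3b
13) 5427.136ms=18b +904.523ms=3b
14) 6331.658ms=21b +226.131ms=3/4b
15) 6557.789ms=87/4b +226.131ms=3/4b
16) 6783.92ms=45/2b +452.261ms=3/2b
Σ=24b of 24 (199bpm 6/8) — PASS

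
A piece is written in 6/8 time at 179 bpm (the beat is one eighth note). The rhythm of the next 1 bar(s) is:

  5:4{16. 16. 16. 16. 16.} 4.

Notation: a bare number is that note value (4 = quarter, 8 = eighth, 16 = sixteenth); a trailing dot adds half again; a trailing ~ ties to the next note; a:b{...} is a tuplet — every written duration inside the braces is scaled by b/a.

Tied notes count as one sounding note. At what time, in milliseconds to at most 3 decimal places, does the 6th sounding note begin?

1. 0.0ms @ 0 + 201.117ms (3/5)
2. 201.117ms @ 3/5 + 201.117ms (3/5)
3. 402.235ms @ 6/5 + 201.117ms (3/5)
4. 603.352ms @ 9/5 + 201.117ms (3/5)
5. 804.469ms @ 12/5 + 201.117ms (3/5)
6. 1005.587ms @ 3 + 1005.587ms (3)

note 6 onset = 3b = 1005.587ms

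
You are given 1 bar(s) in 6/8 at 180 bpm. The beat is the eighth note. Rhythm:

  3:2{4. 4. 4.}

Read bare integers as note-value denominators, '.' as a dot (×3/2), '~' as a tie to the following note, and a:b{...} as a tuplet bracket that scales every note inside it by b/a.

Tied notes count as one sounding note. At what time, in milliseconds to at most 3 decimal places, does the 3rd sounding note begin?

1. 0.0ms @ 0 + 666.667ms (2)
2. 666.667ms @ 2 + 666.667ms (2)
3. 1333.333ms @ 4 + 666.667ms (2)

note 3 onset = 4b = 1333.333ms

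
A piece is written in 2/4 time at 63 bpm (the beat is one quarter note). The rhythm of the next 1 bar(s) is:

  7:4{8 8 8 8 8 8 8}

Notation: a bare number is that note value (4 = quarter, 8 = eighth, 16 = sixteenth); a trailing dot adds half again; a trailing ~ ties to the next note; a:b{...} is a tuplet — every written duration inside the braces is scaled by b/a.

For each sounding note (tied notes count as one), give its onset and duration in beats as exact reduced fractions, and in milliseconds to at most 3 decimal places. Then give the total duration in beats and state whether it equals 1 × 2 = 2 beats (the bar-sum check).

1) 0.0ms=0b +272.109ms=2/7b
2) 272.109ms=2/7b +272.109ms=2/7b
3) 544.218ms=4/7b +272.109ms=2/7b
4) 816.327ms=6/7b +272.109ms=2/7b
5) 1088.435ms=8/7b +272.109ms=2/7b
6) 1360.544ms=10/7b +272.109ms=2/7b
7) 1632.653ms=12/7b +272.109ms=2/7b
Σ=2b of 2 (63bpm 2/4) — PASS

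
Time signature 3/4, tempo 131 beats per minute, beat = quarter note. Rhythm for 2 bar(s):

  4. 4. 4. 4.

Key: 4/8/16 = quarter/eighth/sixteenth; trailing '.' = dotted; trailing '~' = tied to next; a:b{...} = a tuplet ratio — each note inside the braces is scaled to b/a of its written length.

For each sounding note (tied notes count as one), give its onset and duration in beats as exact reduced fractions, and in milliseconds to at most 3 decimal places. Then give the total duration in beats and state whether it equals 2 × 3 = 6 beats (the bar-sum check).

1) 0.0ms=0b +687.023ms=3/2b
2) 687.023ms=3/2b +687.023ms=3/2b
3) 1374.046ms=3b +687.023ms=3/2b
4) 2061.069ms=9/2b +687.023ms=3/2b
Σ=6b of 6 (131bpm 3/4) — PASS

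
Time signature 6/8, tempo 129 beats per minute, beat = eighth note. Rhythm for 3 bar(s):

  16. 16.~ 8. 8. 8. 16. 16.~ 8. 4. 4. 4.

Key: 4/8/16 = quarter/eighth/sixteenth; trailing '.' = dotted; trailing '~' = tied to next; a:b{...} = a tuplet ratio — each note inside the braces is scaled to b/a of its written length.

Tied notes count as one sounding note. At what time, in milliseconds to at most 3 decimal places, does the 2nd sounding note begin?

note 2 onset = 3/4b = 348.837ms

1. 0.0ms @ 0 + 348.837ms (3/4)
2. 348.837ms @ 3/4 + 1046.512ms (9/4)
3. 1395.349ms @ 3 + 697.674ms (3/2)
4. 2093.023ms @ 9/2 + 697.674ms (3/2)
5. 2790.698ms @ 6 + 348.837ms (3/4)
6. 3139.535ms @ 27/4 + 1046.512ms (9/4)
7. 4186.047ms @ 9 + 1395.349ms (3)
8. 5581.395ms @ 12 + 1395.349ms (3)
9. 6976.744ms @ 15 + 1395.349ms (3)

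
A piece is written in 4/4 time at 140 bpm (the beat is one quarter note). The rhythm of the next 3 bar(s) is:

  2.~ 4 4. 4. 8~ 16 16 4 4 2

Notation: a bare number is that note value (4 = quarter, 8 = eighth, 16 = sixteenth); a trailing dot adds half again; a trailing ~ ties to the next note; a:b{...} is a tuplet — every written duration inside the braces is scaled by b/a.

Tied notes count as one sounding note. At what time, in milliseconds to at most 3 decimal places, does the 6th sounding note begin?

note 6 onset = 8b = 3428.571ms

1. 0.0ms @ 0 + 1714.286ms (4)
2. 1714.286ms @ 4 + 642.857ms (3/2)
3. 2357.143ms @ 11/2 + 642.857ms (3/2)
4. 3000.0ms @ 7 + 321.429ms (3/4)
5. 3321.429ms @ 31/4 + 107.143ms (1/4)
6. 3428.571ms @ 8 + 428.571ms (1)
7. 3857.143ms @ 9 + 428.571ms (1)
8. 4285.714ms @ 10 + 857.143ms (2)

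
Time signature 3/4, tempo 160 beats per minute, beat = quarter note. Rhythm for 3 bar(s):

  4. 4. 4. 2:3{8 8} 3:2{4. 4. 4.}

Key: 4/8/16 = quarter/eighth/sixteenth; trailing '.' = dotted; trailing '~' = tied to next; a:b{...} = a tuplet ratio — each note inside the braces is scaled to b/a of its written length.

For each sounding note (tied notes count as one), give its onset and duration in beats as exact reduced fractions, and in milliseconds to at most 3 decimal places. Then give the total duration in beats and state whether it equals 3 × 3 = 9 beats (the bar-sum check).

1) 0.0ms=0b +562.5ms=3/2b
2) 562.5ms=3/2b +562.5ms=3/2b
3) 1125.0ms=3b +562.5ms=3/2b
4) 1687.5ms=9/2b +281.25ms=3/4b
5) 1968.75ms=21/4b +281.25ms=3/4b
6) 2250.0ms=6b +375.0ms=1b
7) 2625.0ms=7b +375.0ms=1b
8) 3000.0ms=8b +375.0ms=1b
Σ=9b of 9 (160bpm 3/4) — PASS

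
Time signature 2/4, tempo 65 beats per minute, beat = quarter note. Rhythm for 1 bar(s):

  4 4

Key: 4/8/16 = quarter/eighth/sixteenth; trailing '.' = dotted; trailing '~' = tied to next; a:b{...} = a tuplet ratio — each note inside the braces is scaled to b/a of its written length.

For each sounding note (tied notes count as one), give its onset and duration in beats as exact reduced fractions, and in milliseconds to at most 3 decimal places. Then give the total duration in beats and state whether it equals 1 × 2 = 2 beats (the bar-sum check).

1) 0.0ms=0b +923.077ms=1b
2) 923.077ms=1b +923.077ms=1b
Σ=2b of 2 (65bpm 2/4) — PASS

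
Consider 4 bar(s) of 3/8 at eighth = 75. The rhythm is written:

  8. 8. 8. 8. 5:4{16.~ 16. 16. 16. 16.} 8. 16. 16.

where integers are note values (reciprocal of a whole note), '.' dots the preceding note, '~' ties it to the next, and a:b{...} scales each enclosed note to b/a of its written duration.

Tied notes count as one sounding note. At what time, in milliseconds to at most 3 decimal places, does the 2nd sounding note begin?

note 2 onset = 3/2b = 1200.0ms

1. 0.0ms @ 0 + 1200.0ms (3/2)
2. 1200.0ms @ 3/2 + 1200.0ms (3/2)
3. 2400.0ms @ 3 + 1200.0ms (3/2)
4. 3600.0ms @ 9/2 + 1200.0ms (3/2)
5. 4800.0ms @ 6 + 960.0ms (6/5)
6. 5760.0ms @ 36/5 + 480.0ms (3/5)
7. 6240.0ms @ 39/5 + 480.0ms (3/5)
8. 6720.0ms @ 42/5 + 480.0ms (3/5)
9. 7200.0ms @ 9 + 1200.0ms (3/2)
10. 8400.0ms @ 21/2 + 600.0ms (3/4)
11. 9000.0ms @ 45/4 + 600.0ms (3/4)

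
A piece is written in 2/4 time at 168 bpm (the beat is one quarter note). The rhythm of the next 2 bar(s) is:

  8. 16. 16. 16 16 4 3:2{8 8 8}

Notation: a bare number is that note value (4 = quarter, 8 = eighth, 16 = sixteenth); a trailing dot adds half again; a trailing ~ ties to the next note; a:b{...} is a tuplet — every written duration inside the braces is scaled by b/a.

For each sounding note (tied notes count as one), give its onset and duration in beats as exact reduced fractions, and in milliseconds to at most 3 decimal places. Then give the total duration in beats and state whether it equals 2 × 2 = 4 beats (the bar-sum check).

1) 0.0ms=0b +267.857ms=3/4b
2) 267.857ms=3/4b +133.929ms=3/8b
3) 401.786ms=9/8b +133.929ms=3/8b
4) 535.714ms=3/2b +89.286ms=1/4b
5) 625.0ms=7/4b +89.286ms=1/4b
6) 714.286ms=2b +357.143ms=1b
7) 1071.429ms=3b +119.048ms=1/3b
8) 1190.476ms=10/3b +119.048ms=1/3b
9) 1309.524ms=11/3b +119.048ms=1/3b
Σ=4b of 4 (168bpm 2/4) — PASS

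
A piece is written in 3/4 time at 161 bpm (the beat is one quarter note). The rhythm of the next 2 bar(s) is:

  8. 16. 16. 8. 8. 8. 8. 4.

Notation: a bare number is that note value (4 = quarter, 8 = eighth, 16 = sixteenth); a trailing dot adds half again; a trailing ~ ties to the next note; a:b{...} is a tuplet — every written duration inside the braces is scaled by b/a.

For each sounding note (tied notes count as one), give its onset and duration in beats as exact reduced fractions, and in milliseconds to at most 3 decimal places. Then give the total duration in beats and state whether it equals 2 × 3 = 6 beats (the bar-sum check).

1) 0.0ms=0b +279.503ms=3/4b
2) 279.503ms=3/4b +139.752ms=3/8b
3) 419.255ms=9/8b +139.752ms=3/8b
4) 559.006ms=3/2b +279.503ms=3/4b
5) 838.509ms=9/4b +279.503ms=3/4b
6) 1118.012ms=3b +279.503ms=3/4b
7) 1397.516ms=15/4b +279.503ms=3/4b
8) 1677.019ms=9/2b +559.006ms=3/2b
Σ=6b of 6 (161bpm 3/4) — PASS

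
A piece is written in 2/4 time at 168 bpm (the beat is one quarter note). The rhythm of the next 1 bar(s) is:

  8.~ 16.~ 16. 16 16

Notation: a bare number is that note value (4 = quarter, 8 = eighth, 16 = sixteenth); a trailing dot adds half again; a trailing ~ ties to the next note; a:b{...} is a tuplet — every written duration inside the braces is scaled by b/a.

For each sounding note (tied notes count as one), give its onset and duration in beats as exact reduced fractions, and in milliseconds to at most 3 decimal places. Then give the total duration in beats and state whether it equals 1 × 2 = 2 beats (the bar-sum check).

1) 0.0ms=0b +535.714ms=3/2b
2) 535.714ms=3/2b +89.286ms=1/4b
3) 625.0ms=7/4b +89.286ms=1/4b
Σ=2b of 2 (168bpm 2/4) — PASS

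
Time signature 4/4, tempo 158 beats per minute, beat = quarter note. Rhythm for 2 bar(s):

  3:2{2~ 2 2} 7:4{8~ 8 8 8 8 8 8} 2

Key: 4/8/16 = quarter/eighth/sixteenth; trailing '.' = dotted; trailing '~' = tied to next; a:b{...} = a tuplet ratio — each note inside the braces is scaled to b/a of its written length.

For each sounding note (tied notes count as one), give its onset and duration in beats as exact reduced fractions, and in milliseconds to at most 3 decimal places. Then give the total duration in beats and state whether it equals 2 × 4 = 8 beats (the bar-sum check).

1) 0.0ms=0b +1012.658ms=8/3b
2) 1012.658ms=8/3b +506.329ms=4/3b
3) 1518.987ms=4b +216.998ms=4/7b
4) 1735.986ms=32/7b +108.499ms=2/7b
5) 1844.485ms=34/7b +108.499ms=2/7b
6) 1952.984ms=36/7b +108.499ms=2/7b
7) 2061.483ms=38/7b +108.499ms=2/7b
8) 2169.982ms=40/7b +108.499ms=2/7b
9) 2278.481ms=6b +759.494ms=2b
Σ=8b of 8 (158bpm 4/4) — PASS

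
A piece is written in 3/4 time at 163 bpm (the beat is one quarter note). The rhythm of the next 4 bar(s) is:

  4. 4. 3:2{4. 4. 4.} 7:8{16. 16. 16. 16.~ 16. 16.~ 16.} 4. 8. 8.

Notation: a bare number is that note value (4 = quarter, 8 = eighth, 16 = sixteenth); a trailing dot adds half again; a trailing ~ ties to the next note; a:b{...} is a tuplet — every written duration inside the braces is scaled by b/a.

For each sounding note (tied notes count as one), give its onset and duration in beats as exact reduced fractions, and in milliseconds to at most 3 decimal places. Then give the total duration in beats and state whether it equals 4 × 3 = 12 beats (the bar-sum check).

1) 0.0ms=0b +552.147ms=3/2b
2) 552.147ms=3/2b +552.147ms=3/2b
3) 1104.294ms=3b +368.098ms=1b
4) 1472.393ms=4b +368.098ms=1b
5) 1840.491ms=5b +368.098ms=1b
6) 2208.589ms=6b +157.756ms=3/7b
7) 2366.345ms=45/7b +157.756ms=3/7b
8) 2524.102ms=48/7b +157.756ms=3/7b
9) 2681.858ms=51/7b +315.513ms=6/7b
10) 2997.371ms=57/7b +315.513ms=6/7b
11) 3312.883ms=9b +552.147ms=3/2b
12) 3865.031ms=21/2b +276.074ms=3/4b
13) 4141.104ms=45/4b +276.074ms=3/4b
Σ=12b of 12 (163bpm 3/4) — PASS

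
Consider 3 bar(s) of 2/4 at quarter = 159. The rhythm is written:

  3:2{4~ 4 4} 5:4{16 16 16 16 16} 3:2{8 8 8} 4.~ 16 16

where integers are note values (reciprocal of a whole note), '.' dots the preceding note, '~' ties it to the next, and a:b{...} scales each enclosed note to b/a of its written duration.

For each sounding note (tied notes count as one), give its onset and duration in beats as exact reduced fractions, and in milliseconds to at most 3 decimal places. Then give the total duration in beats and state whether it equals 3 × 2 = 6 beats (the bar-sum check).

1) 0.0ms=0b +503.145ms=4/3b
2) 503.145ms=4/3b +251.572ms=2/3b
3) 754.717ms=2b +75.472ms=1/5b
4) 830.189ms=11/5b +75.472ms=1/5b
5) 905.66ms=12/5b +75.472ms=1/5b
6) 981.132ms=13/5b +75.472ms=1/5b
7) 1056.604ms=14/5b +75.472ms=1/5b
8) 1132.075ms=3b +125.786ms=1/3b
9) 1257.862ms=10/3b +125.786ms=1/3b
10) 1383.648ms=11/3b +125.786ms=1/3b
11) 1509.434ms=4b +660.377ms=7/4b
12) 2169.811ms=23/4b +94.34ms=1/4b
Σ=6b of 6 (159bpm 2/4) — PASS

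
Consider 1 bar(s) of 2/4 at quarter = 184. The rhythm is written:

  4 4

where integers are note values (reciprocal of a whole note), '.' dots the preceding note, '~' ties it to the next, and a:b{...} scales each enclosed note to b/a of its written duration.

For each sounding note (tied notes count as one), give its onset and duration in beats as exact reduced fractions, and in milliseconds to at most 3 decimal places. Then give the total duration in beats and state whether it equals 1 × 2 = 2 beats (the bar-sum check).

1) 0.0ms=0b +326.087ms=1b
2) 326.087ms=1b +326.087ms=1b
Σ=2b of 2 (184bpm 2/4) — PASS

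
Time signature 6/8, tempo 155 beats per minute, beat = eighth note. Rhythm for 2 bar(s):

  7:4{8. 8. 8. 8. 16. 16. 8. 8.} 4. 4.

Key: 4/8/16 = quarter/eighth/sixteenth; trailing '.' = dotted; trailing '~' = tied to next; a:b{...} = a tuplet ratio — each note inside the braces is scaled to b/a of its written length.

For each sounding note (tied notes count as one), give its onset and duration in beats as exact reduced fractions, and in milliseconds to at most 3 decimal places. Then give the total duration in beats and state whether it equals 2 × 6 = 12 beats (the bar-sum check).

1) 0.0ms=0b +331.797ms=6/7b
2) 331.797ms=6/7b +331.797ms=6/7b
3) 663.594ms=12/7b +331.797ms=6/7b
4) 995.392ms=18/7b +331.797ms=6/7b
5) 1327.189ms=24/7b +165.899ms=3/7b
6) 1493.088ms=27/7b +165.899ms=3/7b
7) 1658.986ms=30/7b +331.797ms=6/7b
8) 1990.783ms=36/7b +331.797ms=6/7b
9) 2322.581ms=6b +1161.29ms=3b
10) 3483.871ms=9b +1161.29ms=3b
Σ=12b of 12 (155bpm 6/8) — PASS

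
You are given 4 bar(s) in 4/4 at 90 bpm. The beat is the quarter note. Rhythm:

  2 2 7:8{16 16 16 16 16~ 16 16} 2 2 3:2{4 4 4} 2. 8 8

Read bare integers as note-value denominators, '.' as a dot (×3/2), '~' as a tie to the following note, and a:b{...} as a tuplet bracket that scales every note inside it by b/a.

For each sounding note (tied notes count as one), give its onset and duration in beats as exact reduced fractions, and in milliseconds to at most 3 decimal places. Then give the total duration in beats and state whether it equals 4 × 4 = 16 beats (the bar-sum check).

1) 0.0ms=0b +1333.333ms=2b
2) 1333.333ms=2b +1333.333ms=2b
3) 2666.667ms=4b +190.476ms=2/7b
4) 2857.143ms=30/7b +190.476ms=2/7b
5) 3047.619ms=32/7b +190.476ms=2/7b
6) 3238.095ms=34/7b +190.476ms=2/7b
7) 3428.571ms=36/7b +380.952ms=4/7b
8) 3809.524ms=40/7b +190.476ms=2/7b
9) 4000.0ms=6b +1333.333ms=2b
10) 5333.333ms=8b +1333.333ms=2b
11) 6666.667ms=10b +444.444ms=2/3b
12) 7111.111ms=32/3b +444.444ms=2/3b
13) 7555.556ms=34/3b +444.444ms=2/3b
14) 8000.0ms=12b +2000.0ms=3b
15) 10000.0ms=15b +333.333ms=1/2b
16) 10333.333ms=31/2b +333.333ms=1/2b
Σ=16b of 16 (90bpm 4/4) — PASS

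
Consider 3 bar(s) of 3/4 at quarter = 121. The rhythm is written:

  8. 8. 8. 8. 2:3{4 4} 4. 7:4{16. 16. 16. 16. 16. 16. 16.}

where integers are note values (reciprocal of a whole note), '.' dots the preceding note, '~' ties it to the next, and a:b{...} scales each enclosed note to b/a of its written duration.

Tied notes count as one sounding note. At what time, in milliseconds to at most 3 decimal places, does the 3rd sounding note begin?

1. 0.0ms @ 0 + 371.901ms (3/4)
2. 371.901ms @ 3/4 + 371.901ms (3/4)
3. 743.802ms @ 3/2 + 371.901ms (3/4)
4. 1115.702ms @ 9/4 + 371.901ms (3/4)
5. 1487.603ms @ 3 + 743.802ms (3/2)
6. 2231.405ms @ 9/2 + 743.802ms (3/2)
7. 2975.207ms @ 6 + 743.802ms (3/2)
8. 3719.008ms @ 15/2 + 106.257ms (3/14)
9. 3825.266ms @ 54/7 + 106.257ms (3/14)
10. 3931.523ms @ 111/14 + 106.257ms (3/14)
11. 4037.78ms @ 57/7 + 106.257ms (3/14)
12. 4144.038ms @ 117/14 + 106.257ms (3/14)
13. 4250.295ms @ 60/7 + 106.257ms (3/14)
14. 4356.553ms @ 123/14 + 106.257ms (3/14)

note 3 onset = 3/2b = 743.802ms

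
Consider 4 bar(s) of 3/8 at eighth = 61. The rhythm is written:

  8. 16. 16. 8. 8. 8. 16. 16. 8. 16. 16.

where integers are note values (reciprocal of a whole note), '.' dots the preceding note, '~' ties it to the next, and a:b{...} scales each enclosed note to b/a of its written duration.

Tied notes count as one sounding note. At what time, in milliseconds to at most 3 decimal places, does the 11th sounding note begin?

1. 0.0ms @ 0 + 1475.41ms (3/2)
2. 1475.41ms @ 3/2 + 737.705ms (3/4)
3. 2213.115ms @ 9/4 + 737.705ms (3/4)
4. 2950.82ms @ 3 + 1475.41ms (3/2)
5. 4426.23ms @ 9/2 + 1475.41ms (3/2)
6. 5901.639ms @ 6 + 1475.41ms (3/2)
7. 7377.049ms @ 15/2 + 737.705ms (3/4)
8. 8114.754ms @ 33/4 + 737.705ms (3/4)
9. 8852.459ms @ 9 + 1475.41ms (3/2)
10. 10327.869ms @ 21/2 + 737.705ms (3/4)
11. 11065.574ms @ 45/4 + 737.705ms (3/4)

note 11 onset = 45/4b = 11065.574ms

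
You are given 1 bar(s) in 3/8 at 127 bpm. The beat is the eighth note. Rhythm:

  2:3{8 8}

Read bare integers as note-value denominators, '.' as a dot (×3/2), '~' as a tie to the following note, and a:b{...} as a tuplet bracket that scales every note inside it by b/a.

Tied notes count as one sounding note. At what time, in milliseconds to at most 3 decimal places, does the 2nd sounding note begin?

1. 0.0ms @ 0 + 708.661ms (3/2)
2. 708.661ms @ 3/2 + 708.661ms (3/2)

note 2 onset = 3/2b = 708.661ms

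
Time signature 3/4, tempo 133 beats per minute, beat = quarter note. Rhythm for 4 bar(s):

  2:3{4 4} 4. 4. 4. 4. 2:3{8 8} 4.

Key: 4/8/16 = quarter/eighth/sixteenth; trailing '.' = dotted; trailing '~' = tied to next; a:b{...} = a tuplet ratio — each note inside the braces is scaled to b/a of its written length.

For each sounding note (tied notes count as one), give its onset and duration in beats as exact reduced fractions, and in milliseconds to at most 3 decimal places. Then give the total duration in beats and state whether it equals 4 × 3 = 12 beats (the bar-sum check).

1) 0.0ms=0b +676.692ms=3/2b
2) 676.692ms=3/2b +676.692ms=3/2b
3) 1353.383ms=3b +676.692ms=3/2b
4) 2030.075ms=9/2b +676.692ms=3/2b
5) 2706.767ms=6b +676.692ms=3/2b
6) 3383.459ms=15/2b +676.692ms=3/2b
7) 4060.15ms=9b +338.346ms=3/4b
8) 4398.496ms=39/4b +338.346ms=3/4b
9) 4736.842ms=21/2b +676.692ms=3/2b
Σ=12b of 12 (133bpm 3/4) — PASS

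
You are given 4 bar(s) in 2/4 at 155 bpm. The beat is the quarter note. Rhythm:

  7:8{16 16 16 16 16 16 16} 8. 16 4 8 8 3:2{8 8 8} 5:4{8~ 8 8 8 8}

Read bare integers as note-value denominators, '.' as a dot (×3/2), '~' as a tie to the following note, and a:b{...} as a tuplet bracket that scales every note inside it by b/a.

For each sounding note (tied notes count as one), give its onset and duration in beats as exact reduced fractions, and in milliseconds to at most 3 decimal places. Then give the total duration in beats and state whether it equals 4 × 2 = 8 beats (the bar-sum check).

1) 0.0ms=0b +110.599ms=2/7b
2) 110.599ms=2/7b +110.599ms=2/7b
3) 221.198ms=4/7b +110.599ms=2/7b
4) 331.797ms=6/7b +110.599ms=2/7b
5) 442.396ms=8/7b +110.599ms=2/7b
6) 552.995ms=10/7b +110.599ms=2/7b
7) 663.594ms=12/7b +110.599ms=2/7b
8) 774.194ms=2b +290.323ms=3/4b
9) 1064.516ms=11/4b +96.774ms=1/4b
10) 1161.29ms=3b +387.097ms=1b
11) 1548.387ms=4b +193.548ms=1/2b
12) 1741.935ms=9/2b +193.548ms=1/2b
13) 1935.484ms=5b +129.032ms=1/3b
14) 2064.516ms=16/3b +129.032ms=1/3b
15) 2193.548ms=17/3b +129.032ms=1/3b
16) 2322.581ms=6b +309.677ms=4/5b
17) 2632.258ms=34/5b +154.839ms=2/5b
18) 2787.097ms=36/5b +154.839ms=2/5b
19) 2941.935ms=38/5b +154.839ms=2/5b
Σ=8b of 8 (155bpm 2/4) — PASS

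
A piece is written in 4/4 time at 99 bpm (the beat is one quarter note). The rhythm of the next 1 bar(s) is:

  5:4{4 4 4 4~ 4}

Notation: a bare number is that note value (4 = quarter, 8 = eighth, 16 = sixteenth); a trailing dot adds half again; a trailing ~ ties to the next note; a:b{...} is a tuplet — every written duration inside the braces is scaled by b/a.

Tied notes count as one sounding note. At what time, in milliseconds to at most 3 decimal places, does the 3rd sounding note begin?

note 3 onset = 8/5b = 969.697ms

1. 0.0ms @ 0 + 484.848ms (4/5)
2. 484.848ms @ 4/5 + 484.848ms (4/5)
3. 969.697ms @ 8/5 + 484.848ms (4/5)
4. 1454.545ms @ 12/5 + 969.697ms (8/5)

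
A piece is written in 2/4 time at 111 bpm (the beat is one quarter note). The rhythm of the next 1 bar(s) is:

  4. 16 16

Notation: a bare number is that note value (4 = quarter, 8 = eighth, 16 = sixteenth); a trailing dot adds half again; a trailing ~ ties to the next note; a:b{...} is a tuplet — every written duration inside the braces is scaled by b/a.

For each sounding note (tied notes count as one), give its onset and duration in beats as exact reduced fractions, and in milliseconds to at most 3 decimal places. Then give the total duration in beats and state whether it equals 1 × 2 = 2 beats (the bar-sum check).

1) 0.0ms=0b +810.811ms=3/2b
2) 810.811ms=3/2b +135.135ms=1/4b
3) 945.946ms=7/4b +135.135ms=1/4b
Σ=2b of 2 (111bpm 2/4) — PASS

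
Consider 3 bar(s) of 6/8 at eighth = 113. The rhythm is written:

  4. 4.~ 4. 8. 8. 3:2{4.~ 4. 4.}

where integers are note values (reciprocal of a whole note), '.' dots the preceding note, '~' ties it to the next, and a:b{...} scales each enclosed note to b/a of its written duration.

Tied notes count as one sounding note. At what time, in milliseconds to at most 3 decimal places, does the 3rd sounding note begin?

note 3 onset = 9b = 4778.761ms

1. 0.0ms @ 0 + 1592.92ms (3)
2. 1592.92ms @ 3 + 3185.841ms (6)
3. 4778.761ms @ 9 + 796.46ms (3/2)
4. 5575.221ms @ 21/2 + 796.46ms (3/2)
5. 6371.681ms @ 12 + 2123.894ms (4)
6. 8495.575ms @ 16 + 1061.947ms (2)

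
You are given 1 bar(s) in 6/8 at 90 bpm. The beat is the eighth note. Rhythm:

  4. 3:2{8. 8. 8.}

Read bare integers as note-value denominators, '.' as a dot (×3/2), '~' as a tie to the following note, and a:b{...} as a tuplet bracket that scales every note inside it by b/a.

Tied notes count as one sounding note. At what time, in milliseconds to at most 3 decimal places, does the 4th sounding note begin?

1. 0.0ms @ 0 + 2000.0ms (3)
2. 2000.0ms @ 3 + 666.667ms (1)
3. 2666.667ms @ 4 + 666.667ms (1)
4. 3333.333ms @ 5 + 666.667ms (1)

note 4 onset = 5b = 3333.333ms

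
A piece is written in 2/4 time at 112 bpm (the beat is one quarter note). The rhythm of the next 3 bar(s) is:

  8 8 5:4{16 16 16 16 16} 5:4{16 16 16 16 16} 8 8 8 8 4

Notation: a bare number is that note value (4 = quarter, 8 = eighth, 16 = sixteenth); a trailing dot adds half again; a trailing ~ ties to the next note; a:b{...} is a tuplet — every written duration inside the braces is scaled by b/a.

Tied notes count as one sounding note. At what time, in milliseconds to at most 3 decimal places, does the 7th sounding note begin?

1. 0.0ms @ 0 + 267.857ms (1/2)
2. 267.857ms @ 1/2 + 267.857ms (1/2)
3. 535.714ms @ 1 + 107.143ms (1/5)
4. 642.857ms @ 6/5 + 107.143ms (1/5)
5. 750.0ms @ 7/5 + 107.143ms (1/5)
6. 857.143ms @ 8/5 + 107.143ms (1/5)
7. 964.286ms @ 9/5 + 107.143ms (1/5)
8. 1071.429ms @ 2 + 107.143ms (1/5)
9. 1178.571ms @ 11/5 + 107.143ms (1/5)
10. 1285.714ms @ 12/5 + 107.143ms (1/5)
11. 1392.857ms @ 13/5 + 107.143ms (1/5)
12. 1500.0ms @ 14/5 + 107.143ms (1/5)
13. 1607.143ms @ 3 + 267.857ms (1/2)
14. 1875.0ms @ 7/2 + 267.857ms (1/2)
15. 2142.857ms @ 4 + 267.857ms (1/2)
16. 2410.714ms @ 9/2 + 267.857ms (1/2)
17. 2678.571ms @ 5 + 535.714ms (1)

note 7 onset = 9/5b = 964.286ms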